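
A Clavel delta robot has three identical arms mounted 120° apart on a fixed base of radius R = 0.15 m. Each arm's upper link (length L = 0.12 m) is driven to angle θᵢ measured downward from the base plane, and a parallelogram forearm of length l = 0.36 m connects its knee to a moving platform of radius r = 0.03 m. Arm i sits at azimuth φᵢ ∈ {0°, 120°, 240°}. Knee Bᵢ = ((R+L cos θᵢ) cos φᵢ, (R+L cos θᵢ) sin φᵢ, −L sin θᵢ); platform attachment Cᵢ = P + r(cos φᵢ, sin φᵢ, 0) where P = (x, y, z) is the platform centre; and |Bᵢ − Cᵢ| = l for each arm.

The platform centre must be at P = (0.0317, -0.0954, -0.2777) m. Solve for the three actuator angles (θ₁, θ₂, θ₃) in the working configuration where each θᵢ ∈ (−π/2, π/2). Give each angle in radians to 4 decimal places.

θ₁ = 0.0001, θ₂ = 0.7854, θ₃ = -0.2620

φ1=0.0° → target in arm frame (0.0317, -0.0954)
  A=0.0883, B=-0.2777, C=(l²−L²−A²−y'²−z²)/(2L)=0.0883
  θ1 = atan2(B,A) + arccos(C/0.2914) = 0.0001
rotate P by −φ2: (-0.0985, 0.0202, -0.2777)
  e−x'=0.2185;  (l²−L²−(e−x')²−y'²−z²)/2L = -0.0419
  γ=atan2(-0.2777,0.2185)=-0.9042;  ψ=arccos(-0.1186)=1.6897;  θ2=γ+ψ≈0.7854
arm 3 (φ=240.0°): x'=0.0668, y'=0.0752
  A cos θ + B sin θ = C:  0.0532·cos θ + -0.2777·sin θ = 0.1233
  √(A²+B²)=0.2828;  θ3 = -1.3814+1.1194 ≈ -0.2620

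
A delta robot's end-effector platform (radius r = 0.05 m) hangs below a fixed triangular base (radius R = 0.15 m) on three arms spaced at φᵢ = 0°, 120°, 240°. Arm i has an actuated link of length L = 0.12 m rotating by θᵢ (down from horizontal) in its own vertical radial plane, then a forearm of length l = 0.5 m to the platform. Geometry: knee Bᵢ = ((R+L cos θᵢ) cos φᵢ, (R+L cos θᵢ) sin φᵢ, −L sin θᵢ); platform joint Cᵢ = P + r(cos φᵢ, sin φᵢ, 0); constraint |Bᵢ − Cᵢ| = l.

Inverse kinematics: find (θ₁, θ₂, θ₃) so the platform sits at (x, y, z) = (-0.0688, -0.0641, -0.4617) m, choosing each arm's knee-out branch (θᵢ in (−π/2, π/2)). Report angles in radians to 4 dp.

rotate P by −φ1: (-0.0688, -0.0641, -0.4617)
  A=0.1688, B=-0.4617, C=(l²−L²−A²−y'²−z²)/(2L)=-0.0424
  γ=atan2(-0.4617,0.1688)=-1.2203;  ψ=arccos(-0.0862)=1.6571;  θ1=γ+ψ≈0.4368
rotate P by −φ2: (-0.0211, 0.0916, -0.4617)
  e−x'=0.1211;  (l²−L²−(e−x')²−y'²−z²)/2L = -0.0026
  √(A²+B²)=0.4773;  θ2 = -1.3143+1.5763 ≈ 0.2621
φ3=240.0° → target in arm frame (0.0899, -0.0275)
  A=0.0101, B=-0.4617, C=(l²−L²−A²−y'²−z²)/(2L)=0.0899
  √(A²+B²)=0.4618;  θ3 = -1.5490+1.3749 ≈ -0.1740

θ₁ = 0.4368, θ₂ = 0.2621, θ₃ = -0.1740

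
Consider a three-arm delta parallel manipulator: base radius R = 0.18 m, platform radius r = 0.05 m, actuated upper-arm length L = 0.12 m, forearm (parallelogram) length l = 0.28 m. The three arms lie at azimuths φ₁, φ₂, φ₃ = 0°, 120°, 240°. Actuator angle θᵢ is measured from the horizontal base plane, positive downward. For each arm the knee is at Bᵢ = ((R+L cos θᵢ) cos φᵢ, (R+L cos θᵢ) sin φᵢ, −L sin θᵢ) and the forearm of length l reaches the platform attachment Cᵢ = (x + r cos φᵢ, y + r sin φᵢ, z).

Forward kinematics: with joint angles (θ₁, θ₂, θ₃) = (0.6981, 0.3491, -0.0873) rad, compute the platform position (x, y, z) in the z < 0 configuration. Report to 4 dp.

O1 = (0.2219·cos0.0°, 0.2219·sin0.0°, -0.0771) = (0.2219, 0.0000, -0.0771)
O2 = (0.2428·cos120.0°, 0.2428·sin120.0°, -0.0410) = (-0.1214, 0.2102, -0.0410)
φ3=240.0°: virtual centre (-0.1248, -0.2161, 0.0105), radius l
eliminate P² terms by subtracting sphere 1 from 2 and 3
[-0.6866 0.4205 0.0722]·P = 0.0054;  [-0.6934 -0.4322 0.1752]·P = 0.0072
Cramer: x(z) = -0.0091+0.1782z;  y(z) = -0.0020+0.1194z
sphere 1 gives Az²+Bz+C=0 with A=1.0460, B=0.0714, C=-0.0191;  B²−4AC=0.0849;  roots -0.1734, 0.1051;  negative root z = -0.1734
x = -0.0400, y = -0.0227

(-0.0400, -0.0227, -0.1734)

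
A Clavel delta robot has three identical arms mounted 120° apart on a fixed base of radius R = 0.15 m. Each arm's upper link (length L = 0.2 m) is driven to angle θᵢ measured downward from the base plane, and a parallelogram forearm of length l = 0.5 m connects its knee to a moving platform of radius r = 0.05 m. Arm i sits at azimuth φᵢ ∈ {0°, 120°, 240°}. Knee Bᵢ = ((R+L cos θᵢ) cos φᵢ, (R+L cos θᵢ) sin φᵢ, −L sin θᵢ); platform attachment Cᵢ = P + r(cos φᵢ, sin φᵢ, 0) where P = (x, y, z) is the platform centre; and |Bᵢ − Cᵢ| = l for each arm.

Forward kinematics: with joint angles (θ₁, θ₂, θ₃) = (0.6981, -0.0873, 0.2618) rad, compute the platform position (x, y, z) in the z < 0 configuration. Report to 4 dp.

(-0.1327, 0.0599, -0.4408)

arm 1 at φ=0.0°: ρ1 = 0.2532;  centre 1 = (0.2532, 0.0000, -0.1286)
centre 2 = (0.2992·cos120.0°, 0.2992·sin120.0°, 0.0174) = (-0.1496, 0.2591, 0.0174)
arm 3 at φ=240.0°: ρ3 = 0.2932;  centre 3 = (-0.1466, -0.2539, -0.0518)
subtract pairs → two planes through P
linear system: -0.8057x+0.5183y = 0.0092−0.2920z; -0.7996x+-0.5078y = 0.0080−0.1536z
det = 0.8236;  x = -0.0107+0.2767z,  y = 0.0011+-0.1332z
quadratic in z: (1.0943)z²+(0.1108)z+(-0.1638)=0, √Δ=0.8540 → z ∈ {-0.4408, 0.3396}; z = -0.4408 (taking z<0)
x = -0.1327, y = 0.0599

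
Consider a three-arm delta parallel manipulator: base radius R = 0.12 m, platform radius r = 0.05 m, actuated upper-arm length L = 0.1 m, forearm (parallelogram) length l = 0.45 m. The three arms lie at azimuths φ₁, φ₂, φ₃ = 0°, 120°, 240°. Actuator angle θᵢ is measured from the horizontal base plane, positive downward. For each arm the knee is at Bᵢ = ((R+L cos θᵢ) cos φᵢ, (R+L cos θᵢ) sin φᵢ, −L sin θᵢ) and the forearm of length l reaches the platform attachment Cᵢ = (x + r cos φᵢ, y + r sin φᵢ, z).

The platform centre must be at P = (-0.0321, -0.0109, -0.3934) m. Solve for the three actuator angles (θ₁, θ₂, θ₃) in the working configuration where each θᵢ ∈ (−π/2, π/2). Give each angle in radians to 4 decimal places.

arm 1 (φ=0.0°): x'=-0.0321, y'=-0.0109
  A cos θ + B sin θ = C:  0.1021·cos θ + -0.3934·sin θ = 0.1360
  √(A²+B²)=0.4064;  θ1 = -1.3169+1.2297 ≈ -0.0872
rotate P by −φ2: (0.0066, 0.0332, -0.3934)
  A cos θ + B sin θ = C:  0.0634·cos θ + -0.3934·sin θ = 0.1631
  θ2 = atan2(B,A) + arccos(C/0.3985) = -0.2618
rotate P by −φ3: (0.0255, -0.0223, -0.3934)
  A=0.0445, B=-0.3934, C=(l²−L²−A²−y'²−z²)/(2L)=0.1763
  γ=atan2(-0.3934,0.0445)=-1.4581;  ψ=arccos(0.4452)=1.1093;  θ3=γ+ψ≈-0.3488

θ₁ = -0.0872, θ₂ = -0.2618, θ₃ = -0.3488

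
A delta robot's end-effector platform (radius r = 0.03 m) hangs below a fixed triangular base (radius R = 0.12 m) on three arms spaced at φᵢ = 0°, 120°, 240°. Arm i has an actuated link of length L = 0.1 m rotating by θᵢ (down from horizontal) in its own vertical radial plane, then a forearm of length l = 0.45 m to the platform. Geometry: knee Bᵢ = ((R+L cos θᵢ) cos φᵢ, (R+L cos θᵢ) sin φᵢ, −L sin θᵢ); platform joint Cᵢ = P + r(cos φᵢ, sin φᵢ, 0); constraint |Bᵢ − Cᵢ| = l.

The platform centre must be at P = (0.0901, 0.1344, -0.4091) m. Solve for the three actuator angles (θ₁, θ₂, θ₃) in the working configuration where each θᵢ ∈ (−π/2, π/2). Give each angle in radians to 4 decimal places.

θ₁ = -0.0868, θ₂ = 0.0004, θ₃ = 0.9602

arm 1 (φ=0.0°): x'=0.0901, y'=0.1344
  e−x'=-0.0001;  (l²−L²−(e−x')²−y'²−z²)/2L = 0.0354
  γ=atan2(-0.4091,-0.0001)=-1.5710;  ψ=arccos(0.0865)=1.4842;  θ1=γ+ψ≈-0.0868
rotate P by −φ2: (0.0713, -0.1452, -0.4091)
  e−x'=0.0187;  (l²−L²−(e−x')²−y'²−z²)/2L = 0.0185
  θ2 = atan2(B,A) + arccos(C/0.4095) = 0.0004
arm 3 (φ=240.0°): x'=-0.1614, y'=0.0108
  A cos θ + B sin θ = C:  0.2514·cos θ + -0.4091·sin θ = -0.1910
  γ=atan2(-0.4091,0.2514)=-1.0197;  ψ=arccos(-0.3978)=1.9799;  θ3=γ+ψ≈0.9602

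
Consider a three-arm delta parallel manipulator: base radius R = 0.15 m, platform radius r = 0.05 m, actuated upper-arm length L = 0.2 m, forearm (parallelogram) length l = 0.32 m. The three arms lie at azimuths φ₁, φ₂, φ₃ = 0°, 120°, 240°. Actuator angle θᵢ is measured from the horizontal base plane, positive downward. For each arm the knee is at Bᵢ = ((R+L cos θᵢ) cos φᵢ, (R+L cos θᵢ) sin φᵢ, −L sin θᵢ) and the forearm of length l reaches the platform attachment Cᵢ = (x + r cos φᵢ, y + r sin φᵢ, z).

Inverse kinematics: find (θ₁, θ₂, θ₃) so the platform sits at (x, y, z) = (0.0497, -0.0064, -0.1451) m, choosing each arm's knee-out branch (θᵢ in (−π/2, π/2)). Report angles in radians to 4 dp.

φ1=0.0° → target in arm frame (0.0497, -0.0064)
  A=0.0503, B=-0.1451, C=(l²−L²−A²−y'²−z²)/(2L)=0.0969
  √(A²+B²)=0.1536;  θ1 = -1.2371+0.8877 ≈ -0.3494
rotate P by −φ2: (-0.0304, -0.0398, -0.1451)
  e−x'=0.1304;  (l²−L²−(e−x')²−y'²−z²)/2L = 0.0569
  θ2 = atan2(B,A) + arccos(C/0.1951) = 0.4361
φ3=240.0° → target in arm frame (-0.0193, 0.0462)
  A cos θ + B sin θ = C:  0.1193·cos θ + -0.1451·sin θ = 0.0624
  γ=atan2(-0.1451,0.1193)=-0.8826;  ψ=arccos(0.3324)=1.2320;  θ3=γ+ψ≈0.3494

θ₁ = -0.3494, θ₂ = 0.4361, θ₃ = 0.3494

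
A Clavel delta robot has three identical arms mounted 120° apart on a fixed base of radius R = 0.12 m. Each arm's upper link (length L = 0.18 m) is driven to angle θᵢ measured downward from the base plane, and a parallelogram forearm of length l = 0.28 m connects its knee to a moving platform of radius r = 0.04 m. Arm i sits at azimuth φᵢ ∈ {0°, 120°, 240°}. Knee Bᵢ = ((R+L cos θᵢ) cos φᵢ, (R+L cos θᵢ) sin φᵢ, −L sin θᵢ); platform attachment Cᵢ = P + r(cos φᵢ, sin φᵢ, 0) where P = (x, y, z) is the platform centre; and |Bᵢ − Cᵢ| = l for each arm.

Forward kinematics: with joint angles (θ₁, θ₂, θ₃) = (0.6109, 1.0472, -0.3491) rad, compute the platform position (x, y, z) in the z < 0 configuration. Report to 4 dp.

(-0.0131, -0.1225, -0.1777)

φ1=0.0°: virtual centre (0.2274, 0.0000, -0.1032), radius l
S2 = (0.1700·cos120.0°, 0.1700·sin120.0°, -0.1559) = (-0.0850, 0.1472, -0.1559)
φ3=240.0°: virtual centre (-0.1246, -0.2158, 0.0616), radius l
eliminate P² terms by subtracting sphere 1 from 2 and 3
linear system: -0.6249x+0.2944y = -0.0092−-0.1053z; -0.7040x+-0.4315y = 0.0035−0.3296z
Cramer: x(z) = 0.0062+0.1083z;  y(z) = -0.0181+0.5873z
quadratic in z: (1.3566)z²+(0.1373)z+(-0.0185)=0, √Δ=0.3449 → z ∈ {-0.1777, 0.0765}; z = -0.1777 (taking z<0)
x = -0.0131, y = -0.1225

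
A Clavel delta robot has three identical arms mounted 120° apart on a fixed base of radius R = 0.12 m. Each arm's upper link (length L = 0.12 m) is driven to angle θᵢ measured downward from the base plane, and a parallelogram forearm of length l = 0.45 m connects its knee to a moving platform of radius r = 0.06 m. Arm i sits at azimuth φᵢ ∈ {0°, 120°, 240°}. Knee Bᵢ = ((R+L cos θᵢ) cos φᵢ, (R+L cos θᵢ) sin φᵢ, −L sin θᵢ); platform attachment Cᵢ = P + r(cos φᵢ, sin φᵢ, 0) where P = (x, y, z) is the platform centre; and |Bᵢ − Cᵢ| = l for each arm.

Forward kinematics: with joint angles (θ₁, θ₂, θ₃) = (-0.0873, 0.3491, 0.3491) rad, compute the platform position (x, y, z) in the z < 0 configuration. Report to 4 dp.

φ1=0.0°: virtual centre (0.1795, 0.0000, 0.0105), radius l
arm 2 at φ=120.0°: ρ2 = 0.1728;  O2 = (-0.0864, 0.1496, -0.0410)
arm 3 at φ=240.0°: ρ3 = 0.1728;  O3 = (-0.0864, -0.1496, -0.0410)
|O₂|²−|O₁|² = -0.0008;  |O₃|²−|O₁|² = -0.0008
linear system: -0.5318x+0.2992y = -0.0008−-0.1030z; -0.5318x+-0.2992y = -0.0008−-0.1030z
det = 0.3183;  x = 0.0015+-0.1937z,  y = 0.0000+0.0000z
quadratic in z: (1.0375)z²+(0.0480)z+(-0.1707)=0, √Δ=0.8431 → z ∈ {-0.4294, 0.3831}; z = -0.4294 (taking z<0)
x = 0.0847, y = 0.0000

(0.0847, 0.0000, -0.4294)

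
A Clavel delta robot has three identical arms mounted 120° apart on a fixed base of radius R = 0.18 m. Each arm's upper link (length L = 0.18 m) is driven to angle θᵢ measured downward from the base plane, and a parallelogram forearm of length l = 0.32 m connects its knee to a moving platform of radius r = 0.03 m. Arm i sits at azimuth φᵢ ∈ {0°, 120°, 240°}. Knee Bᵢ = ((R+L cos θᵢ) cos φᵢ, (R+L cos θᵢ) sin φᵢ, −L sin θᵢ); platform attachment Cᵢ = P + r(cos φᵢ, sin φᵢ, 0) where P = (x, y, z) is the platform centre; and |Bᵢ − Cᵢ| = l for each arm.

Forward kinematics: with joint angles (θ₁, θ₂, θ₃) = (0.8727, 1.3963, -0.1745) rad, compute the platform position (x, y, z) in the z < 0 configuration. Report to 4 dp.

arm 1 at φ=0.0°: e+L cos θ1 = 0.2657;  O1 = (0.2657, 0.0000, -0.1379)
O2 = (0.1813·cos120.0°, 0.1813·sin120.0°, -0.1773) = (-0.0906, 0.1570, -0.1773)
φ3=240.0°: virtual centre (-0.1636, -0.2834, 0.0313), radius l
eliminate P² terms by subtracting sphere 1 from 2 and 3
linear system: -0.7126x+0.3139y = -0.0253−-0.0787z; -0.8587x+-0.5668y = 0.0185−0.3383z
det = 0.6735;  x = 0.0127+0.0914z,  y = -0.0518+0.4583z
quadratic in z: (1.2184)z²+(0.1820)z+(-0.0167)=0, √Δ=0.3384 → z ∈ {-0.2136, 0.0642}; z = -0.2136 (taking z<0)
x = -0.0068, y = -0.1497

(-0.0068, -0.1497, -0.2136)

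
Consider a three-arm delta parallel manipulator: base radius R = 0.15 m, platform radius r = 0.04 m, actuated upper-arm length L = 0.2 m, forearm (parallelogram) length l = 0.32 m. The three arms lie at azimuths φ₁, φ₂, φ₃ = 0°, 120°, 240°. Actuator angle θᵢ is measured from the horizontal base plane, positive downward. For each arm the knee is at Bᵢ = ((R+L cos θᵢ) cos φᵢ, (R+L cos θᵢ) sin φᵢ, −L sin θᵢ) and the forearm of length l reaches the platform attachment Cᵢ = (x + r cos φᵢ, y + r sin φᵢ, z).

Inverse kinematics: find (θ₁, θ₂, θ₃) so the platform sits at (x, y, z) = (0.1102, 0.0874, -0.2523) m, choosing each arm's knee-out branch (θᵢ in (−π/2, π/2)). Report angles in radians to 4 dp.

θ₁ = 0.0875, θ₂ = 0.6110, θ₃ = 1.2219

φ1=0.0° → target in arm frame (0.1102, 0.0874)
  e−x'=-0.0002;  (l²−L²−(e−x')²−y'²−z²)/2L = -0.0222
  θ1 = atan2(B,A) + arccos(C/0.2523) = 0.0875
arm 2 (φ=120.0°): x'=0.0206, y'=-0.1391
  A cos θ + B sin θ = C:  0.0894·cos θ + -0.2523·sin θ = -0.0715
  √(A²+B²)=0.2677;  θ2 = -1.2302+1.8413 ≈ 0.6110
rotate P by −φ3: (-0.1308, 0.0517, -0.2523)
  A cos θ + B sin θ = C:  0.2408·cos θ + -0.2523·sin θ = -0.1548
  θ3 = atan2(B,A) + arccos(C/0.3488) = 1.2219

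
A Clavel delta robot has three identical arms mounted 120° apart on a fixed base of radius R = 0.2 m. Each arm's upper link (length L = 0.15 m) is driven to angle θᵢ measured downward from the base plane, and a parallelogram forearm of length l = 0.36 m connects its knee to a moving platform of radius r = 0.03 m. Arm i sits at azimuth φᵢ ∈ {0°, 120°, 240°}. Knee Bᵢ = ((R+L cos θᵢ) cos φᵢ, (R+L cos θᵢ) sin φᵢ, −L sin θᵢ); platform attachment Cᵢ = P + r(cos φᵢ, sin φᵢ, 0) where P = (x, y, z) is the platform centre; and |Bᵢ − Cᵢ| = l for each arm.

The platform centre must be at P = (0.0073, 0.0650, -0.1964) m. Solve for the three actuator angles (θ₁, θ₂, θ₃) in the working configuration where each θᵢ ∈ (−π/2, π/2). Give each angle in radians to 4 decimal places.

θ₁ = 0.1746, θ₂ = -0.3493, θ₃ = 0.6982

arm 1 (φ=0.0°): x'=0.0073, y'=0.0650
  A cos θ + B sin θ = C:  0.1627·cos θ + -0.1964·sin θ = 0.1261
  γ=atan2(-0.1964,0.1627)=-0.8790;  ψ=arccos(0.4944)=1.0536;  θ1=γ+ψ≈0.1746
φ2=120.0° → target in arm frame (0.0526, -0.0388)
  A cos θ + B sin θ = C:  0.1174·cos θ + -0.1964·sin θ = 0.1775
  γ=atan2(-0.1964,0.1174)=-1.0322;  ψ=arccos(0.7758)=0.6829;  θ2=γ+ψ≈-0.3493
arm 3 (φ=240.0°): x'=-0.0599, y'=-0.0262
  A=0.2299, B=-0.1964, C=(l²−L²−A²−y'²−z²)/(2L)=0.0499
  γ=atan2(-0.1964,0.2299)=-0.7069;  ψ=arccos(0.1650)=1.4050;  θ3=γ+ψ≈0.6982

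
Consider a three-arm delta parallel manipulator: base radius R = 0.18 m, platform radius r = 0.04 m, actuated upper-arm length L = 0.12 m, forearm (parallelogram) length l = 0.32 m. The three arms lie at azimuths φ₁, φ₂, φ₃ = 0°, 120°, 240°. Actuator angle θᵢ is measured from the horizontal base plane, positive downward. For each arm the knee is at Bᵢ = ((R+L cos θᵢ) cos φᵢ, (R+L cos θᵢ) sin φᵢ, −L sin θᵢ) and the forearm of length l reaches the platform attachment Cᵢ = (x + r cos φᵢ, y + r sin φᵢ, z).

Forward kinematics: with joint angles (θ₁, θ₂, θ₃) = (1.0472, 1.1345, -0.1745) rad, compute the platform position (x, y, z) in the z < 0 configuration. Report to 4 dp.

O1 = (0.2000·cos0.0°, 0.2000·sin0.0°, -0.1039) = (0.2000, 0.0000, -0.1039)
arm 2 at φ=120.0°: (R−r)+L cos θ2 = 0.1907;  O2 = (-0.0954, 0.1652, -0.1088)
φ3=240.0°: virtual centre (-0.1291, -0.2236, 0.0208), radius l
|O₂|²−|O₁|² = -0.0026;  |O₃|²−|O₁|² = 0.0163
plane₁₂: -0.5907x+0.3303y+-0.0097z = -0.0026
det = 0.4816;  x = -0.0088+0.1622z,  y = -0.0235+0.3193z
sphere 1 gives Az²+Bz+C=0 with A=1.1282, B=0.1251, C=-0.0475;  B²−4AC=0.2299;  roots -0.2679, 0.1570;  negative root z = -0.2679
x = -0.0522, y = -0.1091

(-0.0522, -0.1091, -0.2679)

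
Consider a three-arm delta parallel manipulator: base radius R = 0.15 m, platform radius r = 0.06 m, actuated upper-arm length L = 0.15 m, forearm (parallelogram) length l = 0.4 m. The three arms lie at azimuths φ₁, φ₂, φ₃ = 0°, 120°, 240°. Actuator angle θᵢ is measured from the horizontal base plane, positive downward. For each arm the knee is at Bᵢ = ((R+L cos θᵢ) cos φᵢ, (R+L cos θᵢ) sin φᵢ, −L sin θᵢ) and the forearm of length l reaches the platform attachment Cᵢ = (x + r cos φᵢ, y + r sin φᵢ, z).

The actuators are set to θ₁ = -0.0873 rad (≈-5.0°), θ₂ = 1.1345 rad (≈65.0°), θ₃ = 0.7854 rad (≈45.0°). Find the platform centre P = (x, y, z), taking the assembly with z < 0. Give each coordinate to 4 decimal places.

(0.1760, -0.0623, -0.3769)

φ1=0.0°: virtual centre (0.2394, 0.0000, 0.0131), radius l
φ2=120.0°: virtual centre (-0.0767, 0.1328, -0.1359), radius l
centre 3 = (0.1961·cos240.0°, 0.1961·sin240.0°, -0.1061) = (-0.0980, -0.1698, -0.1061)
subtract pairs → two planes through P
[-0.6322 0.2657 -0.2981]·P = -0.0155;  [-0.6749 -0.3396 -0.2383]·P = -0.0078
Cramer: x(z) = 0.0186-0.4176z;  y(z) = -0.0140+0.1282z
quadratic in z: (1.1908)z²+(0.1547)z+(-0.1109)=0, √Δ=0.7430 → z ∈ {-0.3769, 0.2470}; z = -0.3769 (taking z<0)
x = 0.1760, y = -0.0623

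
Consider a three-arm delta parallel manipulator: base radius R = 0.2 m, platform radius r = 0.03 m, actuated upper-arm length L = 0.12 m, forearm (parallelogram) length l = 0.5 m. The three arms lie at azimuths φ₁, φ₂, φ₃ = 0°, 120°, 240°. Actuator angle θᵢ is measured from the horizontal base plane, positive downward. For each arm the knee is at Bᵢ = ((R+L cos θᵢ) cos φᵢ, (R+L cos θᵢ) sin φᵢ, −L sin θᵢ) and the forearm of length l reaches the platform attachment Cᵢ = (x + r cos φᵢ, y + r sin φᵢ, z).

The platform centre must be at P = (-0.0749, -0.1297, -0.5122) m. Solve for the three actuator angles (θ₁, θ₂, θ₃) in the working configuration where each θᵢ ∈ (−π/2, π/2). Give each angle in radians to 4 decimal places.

θ₁ = 1.3092, θ₂ = 1.3091, θ₃ = 0.2621

rotate P by −φ1: (-0.0749, -0.1297, -0.5122)
  A=0.2449, B=-0.5122, C=(l²−L²−A²−y'²−z²)/(2L)=-0.4314
  γ=atan2(-0.5122,0.2449)=-1.1248;  ψ=arccos(-0.7599)=2.4340;  θ1=γ+ψ≈1.3092
arm 2 (φ=120.0°): x'=-0.0749, y'=0.1297
  e−x'=0.2449;  (l²−L²−(e−x')²−y'²−z²)/2L = -0.4314
  θ2 = atan2(B,A) + arccos(C/0.5677) = 1.3091
φ3=240.0° → target in arm frame (0.1498, 0.0000)
  e−x'=0.0202;  (l²−L²−(e−x')²−y'²−z²)/2L = -0.1132
  √(A²+B²)=0.5126;  θ3 = -1.5313+1.7934 ≈ 0.2621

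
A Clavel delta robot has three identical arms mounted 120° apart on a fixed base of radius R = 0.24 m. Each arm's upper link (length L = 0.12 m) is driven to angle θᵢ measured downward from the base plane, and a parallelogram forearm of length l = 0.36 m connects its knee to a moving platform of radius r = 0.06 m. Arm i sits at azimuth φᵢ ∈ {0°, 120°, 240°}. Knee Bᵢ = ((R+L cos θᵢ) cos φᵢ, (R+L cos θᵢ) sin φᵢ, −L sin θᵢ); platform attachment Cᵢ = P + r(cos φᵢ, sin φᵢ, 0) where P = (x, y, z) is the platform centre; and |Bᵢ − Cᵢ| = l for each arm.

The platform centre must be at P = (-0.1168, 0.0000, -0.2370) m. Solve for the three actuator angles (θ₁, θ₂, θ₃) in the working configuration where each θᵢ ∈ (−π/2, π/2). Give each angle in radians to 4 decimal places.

θ₁ = 1.2214, θ₂ = -0.0869, θ₃ = -0.0869

arm 1 (φ=0.0°): x'=-0.1168, y'=0.0000
  A=0.2968, B=-0.2370, C=(l²−L²−A²−y'²−z²)/(2L)=-0.1211
  γ=atan2(-0.2370,0.2968)=-0.6738;  ψ=arccos(-0.3188)=1.8952;  θ1=γ+ψ≈1.2214
arm 2 (φ=120.0°): x'=0.0584, y'=0.1012
  A cos θ + B sin θ = C:  0.1216·cos θ + -0.2370·sin θ = 0.1417
  √(A²+B²)=0.2664;  θ2 = -1.0967+1.0098 ≈ -0.0869
rotate P by −φ3: (0.0584, -0.1012, -0.2370)
  A cos θ + B sin θ = C:  0.1216·cos θ + -0.2370·sin θ = 0.1417
  √(A²+B²)=0.2664;  θ3 = -1.0967+1.0098 ≈ -0.0869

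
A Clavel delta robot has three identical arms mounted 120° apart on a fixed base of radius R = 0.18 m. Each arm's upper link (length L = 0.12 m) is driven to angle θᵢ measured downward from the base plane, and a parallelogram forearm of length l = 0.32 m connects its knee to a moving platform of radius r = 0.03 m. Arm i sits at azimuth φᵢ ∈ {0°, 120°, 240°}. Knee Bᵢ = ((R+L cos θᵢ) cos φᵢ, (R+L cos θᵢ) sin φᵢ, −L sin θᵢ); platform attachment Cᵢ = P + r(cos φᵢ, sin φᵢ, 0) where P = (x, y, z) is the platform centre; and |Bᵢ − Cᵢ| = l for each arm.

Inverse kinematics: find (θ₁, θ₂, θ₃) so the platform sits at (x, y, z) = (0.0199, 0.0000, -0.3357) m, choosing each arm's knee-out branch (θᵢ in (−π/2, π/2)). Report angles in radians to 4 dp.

φ1=0.0° → target in arm frame (0.0199, 0.0000)
  A cos θ + B sin θ = C:  0.1301·cos θ + -0.3357·sin θ = -0.1734
  √(A²+B²)=0.3600;  θ1 = -1.2011+2.0734 ≈ 0.8723
arm 2 (φ=120.0°): x'=-0.0099, y'=-0.0172
  A cos θ + B sin θ = C:  0.1599·cos θ + -0.3357·sin θ = -0.2107
  γ=atan2(-0.3357,0.1599)=-1.1262;  ψ=arccos(-0.5667)=2.1733;  θ2=γ+ψ≈1.0471
φ3=240.0° → target in arm frame (-0.0100, 0.0172)
  A cos θ + B sin θ = C:  0.1600·cos θ + -0.3357·sin θ = -0.2107
  θ3 = atan2(B,A) + arccos(C/0.3719) = 1.0471

θ₁ = 0.8723, θ₂ = 1.0471, θ₃ = 1.0471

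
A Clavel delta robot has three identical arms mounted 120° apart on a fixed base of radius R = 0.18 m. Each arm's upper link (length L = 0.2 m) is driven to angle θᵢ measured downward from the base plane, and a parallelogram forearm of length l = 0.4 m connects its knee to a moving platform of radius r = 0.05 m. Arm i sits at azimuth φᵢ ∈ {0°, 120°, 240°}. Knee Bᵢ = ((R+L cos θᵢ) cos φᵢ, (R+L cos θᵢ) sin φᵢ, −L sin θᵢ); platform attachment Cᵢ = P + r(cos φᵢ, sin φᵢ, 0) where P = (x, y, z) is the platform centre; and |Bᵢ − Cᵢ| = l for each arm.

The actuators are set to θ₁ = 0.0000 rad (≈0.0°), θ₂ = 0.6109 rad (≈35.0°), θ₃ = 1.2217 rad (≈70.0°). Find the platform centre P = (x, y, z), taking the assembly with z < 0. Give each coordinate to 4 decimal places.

O1 = (0.3300·cos0.0°, 0.3300·sin0.0°, 0.0000) = (0.3300, 0.0000, 0.0000)
φ2=120.0°: virtual centre (-0.1469, 0.2545, -0.1147), radius l
φ3=240.0°: virtual centre (-0.0992, -0.1718, -0.1879), radius l
subtract pairs → two planes through P
plane₁₂: -0.9538x+0.5089y+-0.2294z = -0.0094
det = 0.7647;  x = 0.0270+-0.3533z,  y = 0.0321+-0.2113z
quadratic in z: (1.1695)z²+(0.2005)z+(-0.0672)=0, √Δ=0.5953 → z ∈ {-0.3402, 0.1688}; z = -0.3402 (taking z<0)
x = 0.1472, y = 0.1040

(0.1472, 0.1040, -0.3402)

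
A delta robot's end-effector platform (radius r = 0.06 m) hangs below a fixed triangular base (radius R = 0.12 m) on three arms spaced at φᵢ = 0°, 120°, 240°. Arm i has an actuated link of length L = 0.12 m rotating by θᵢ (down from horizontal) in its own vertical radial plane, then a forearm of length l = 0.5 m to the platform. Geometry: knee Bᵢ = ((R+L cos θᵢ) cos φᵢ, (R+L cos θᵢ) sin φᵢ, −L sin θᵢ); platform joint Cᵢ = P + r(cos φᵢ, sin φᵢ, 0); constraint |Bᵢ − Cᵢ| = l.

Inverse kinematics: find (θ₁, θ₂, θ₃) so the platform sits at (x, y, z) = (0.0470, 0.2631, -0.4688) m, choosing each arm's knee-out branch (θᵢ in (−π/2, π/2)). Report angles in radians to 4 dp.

φ1=0.0° → target in arm frame (0.0470, 0.2631)
  e−x'=0.0130;  (l²−L²−(e−x')²−y'²−z²)/2L = -0.2232
  γ=atan2(-0.4688,0.0130)=-1.5431;  ψ=arccos(-0.4759)=2.0668;  θ1=γ+ψ≈0.5237
φ2=120.0° → target in arm frame (0.2044, -0.1723)
  A cos θ + B sin θ = C:  -0.1444·cos θ + -0.4688·sin θ = -0.1445
  √(A²+B²)=0.4905;  θ2 = -1.8695+1.8698 ≈ 0.0003
φ3=240.0° → target in arm frame (-0.2514, -0.0908)
  e−x'=0.3114;  (l²−L²−(e−x')²−y'²−z²)/2L = -0.3724
  γ=atan2(-0.4688,0.3114)=-0.9845;  ψ=arccos(-0.6617)=2.2938;  θ3=γ+ψ≈1.3093

θ₁ = 0.5237, θ₂ = 0.0003, θ₃ = 1.3093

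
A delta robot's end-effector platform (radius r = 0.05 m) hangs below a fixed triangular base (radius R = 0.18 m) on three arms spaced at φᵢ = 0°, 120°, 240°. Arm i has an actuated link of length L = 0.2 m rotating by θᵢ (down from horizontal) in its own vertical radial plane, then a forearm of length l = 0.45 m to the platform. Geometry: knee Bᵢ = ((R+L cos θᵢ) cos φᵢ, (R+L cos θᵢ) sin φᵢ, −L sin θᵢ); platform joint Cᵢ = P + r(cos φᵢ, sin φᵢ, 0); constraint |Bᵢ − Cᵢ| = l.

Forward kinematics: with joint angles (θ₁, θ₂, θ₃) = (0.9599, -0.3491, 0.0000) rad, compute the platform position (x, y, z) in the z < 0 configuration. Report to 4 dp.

arm 1 at φ=0.0°: (R−r)+L cos θ1 = 0.2447;  S1 = (0.2447, 0.0000, -0.1638)
S2 = (0.3179·cos120.0°, 0.3179·sin120.0°, 0.0684) = (-0.1590, 0.2753, 0.0684)
S3 = (0.3300·cos240.0°, 0.3300·sin240.0°, 0.0000) = (-0.1650, -0.2858, 0.0000)
|S₂|²−|S₁|² = 0.0190;  |S₃|²−|S₁|² = 0.0222
linear system: -0.8074x+0.5507y = 0.0190−0.4645z; -0.8194x+-0.5716y = 0.0222−0.3277z
det = 0.9127;  x = -0.0253+0.4886z,  y = -0.0025+-0.1272z
quadratic in z: (1.2549)z²+(0.0645)z+(-0.1027)=0, √Δ=0.7210 → z ∈ {-0.3130, 0.2616}; z = -0.3130 (taking z<0)
x = -0.1782, y = 0.0373

(-0.1782, 0.0373, -0.3130)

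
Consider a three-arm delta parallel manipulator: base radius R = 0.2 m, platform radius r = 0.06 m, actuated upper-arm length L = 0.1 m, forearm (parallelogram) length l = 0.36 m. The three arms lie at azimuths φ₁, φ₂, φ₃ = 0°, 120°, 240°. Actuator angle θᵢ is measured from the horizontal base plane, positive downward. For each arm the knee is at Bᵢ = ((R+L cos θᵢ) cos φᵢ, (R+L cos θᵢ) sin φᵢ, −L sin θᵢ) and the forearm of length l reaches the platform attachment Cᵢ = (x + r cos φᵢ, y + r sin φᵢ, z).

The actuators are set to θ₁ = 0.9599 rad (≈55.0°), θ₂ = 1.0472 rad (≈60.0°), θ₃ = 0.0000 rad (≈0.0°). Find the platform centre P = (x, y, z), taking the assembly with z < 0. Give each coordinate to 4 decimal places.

arm 1 at φ=0.0°: ρ1 = 0.1974;  S1 = (0.1974, 0.0000, -0.0819)
S2 = (0.1900·cos120.0°, 0.1900·sin120.0°, -0.0866) = (-0.0950, 0.1645, -0.0866)
S3 = (0.2400·cos240.0°, 0.2400·sin240.0°, 0.0000) = (-0.1200, -0.2078, 0.0000)
|S₂|²−|S₁|² = -0.0021;  |S₃|²−|S₁|² = 0.0119
[-0.5847 0.3291 -0.0094]·P = -0.0021;  [-0.6347 -0.4157 0.1638]·P = 0.0119
Cramer: x(z) = -0.0068+0.1107z;  y(z) = -0.0183+0.2251z
sphere 1 gives Az²+Bz+C=0 with A=1.0629, B=0.1104, C=-0.0809;  B²−4AC=0.3560;  roots -0.3326, 0.2288;  negative root z = -0.3326
x = -0.0436, y = -0.0932

(-0.0436, -0.0932, -0.3326)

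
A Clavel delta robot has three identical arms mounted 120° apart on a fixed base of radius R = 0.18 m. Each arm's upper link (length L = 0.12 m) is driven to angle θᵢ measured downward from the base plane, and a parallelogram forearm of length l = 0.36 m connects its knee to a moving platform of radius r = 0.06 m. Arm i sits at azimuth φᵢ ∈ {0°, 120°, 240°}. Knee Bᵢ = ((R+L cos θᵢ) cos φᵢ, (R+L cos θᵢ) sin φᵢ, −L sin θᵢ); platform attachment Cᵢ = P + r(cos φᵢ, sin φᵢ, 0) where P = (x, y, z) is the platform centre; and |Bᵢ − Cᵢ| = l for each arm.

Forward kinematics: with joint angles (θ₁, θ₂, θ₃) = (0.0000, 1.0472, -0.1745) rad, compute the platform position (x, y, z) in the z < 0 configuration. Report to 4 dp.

(0.0538, -0.1212, -0.2833)

φ1=0.0°: virtual centre (0.2400, 0.0000, 0.0000), radius l
φ2=120.0°: virtual centre (-0.0900, 0.1559, -0.1039), radius l
φ3=240.0°: virtual centre (-0.1191, -0.2063, 0.0208), radius l
|S₂|²−|S₁|² = -0.0144;  |S₃|²−|S₁|² = -0.0004
[-0.6600 0.3118 -0.2078]·P = -0.0144;  [-0.7182 -0.4125 0.0417]·P = -0.0004
Cramer: x(z) = 0.0122-0.1466z;  y(z) = -0.0203+0.3563z
quadratic in z: (1.1484)z²+(0.0524)z+(-0.0773)=0, √Δ=0.5983 → z ∈ {-0.2833, 0.2377}; z = -0.2833 (taking z<0)
x = 0.0538, y = -0.1212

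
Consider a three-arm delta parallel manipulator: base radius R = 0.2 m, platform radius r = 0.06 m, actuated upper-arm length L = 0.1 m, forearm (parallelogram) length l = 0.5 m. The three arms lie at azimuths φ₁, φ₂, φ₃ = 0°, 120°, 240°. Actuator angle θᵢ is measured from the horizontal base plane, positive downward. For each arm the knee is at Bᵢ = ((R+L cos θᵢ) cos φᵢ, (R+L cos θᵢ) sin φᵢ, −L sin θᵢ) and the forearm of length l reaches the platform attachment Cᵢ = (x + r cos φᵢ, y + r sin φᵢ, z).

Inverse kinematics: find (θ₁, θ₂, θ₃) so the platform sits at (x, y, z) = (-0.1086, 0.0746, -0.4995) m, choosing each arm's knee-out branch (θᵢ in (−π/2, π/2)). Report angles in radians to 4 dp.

rotate P by −φ1: (-0.1086, 0.0746, -0.4995)
  A cos θ + B sin θ = C:  0.2486·cos θ + -0.4995·sin θ = -0.3843
  θ1 = atan2(B,A) + arccos(C/0.5579) = 1.2217
φ2=120.0° → target in arm frame (0.1189, 0.0568)
  e−x'=0.0211;  (l²−L²−(e−x')²−y'²−z²)/2L = -0.0658
  θ2 = atan2(B,A) + arccos(C/0.4999) = 0.1743
rotate P by −φ3: (-0.0103, -0.1314, -0.4995)
  e−x'=0.1503;  (l²−L²−(e−x')²−y'²−z²)/2L = -0.2467
  θ3 = atan2(B,A) + arccos(C/0.5216) = 0.7850

θ₁ = 1.2217, θ₂ = 0.1743, θ₃ = 0.7850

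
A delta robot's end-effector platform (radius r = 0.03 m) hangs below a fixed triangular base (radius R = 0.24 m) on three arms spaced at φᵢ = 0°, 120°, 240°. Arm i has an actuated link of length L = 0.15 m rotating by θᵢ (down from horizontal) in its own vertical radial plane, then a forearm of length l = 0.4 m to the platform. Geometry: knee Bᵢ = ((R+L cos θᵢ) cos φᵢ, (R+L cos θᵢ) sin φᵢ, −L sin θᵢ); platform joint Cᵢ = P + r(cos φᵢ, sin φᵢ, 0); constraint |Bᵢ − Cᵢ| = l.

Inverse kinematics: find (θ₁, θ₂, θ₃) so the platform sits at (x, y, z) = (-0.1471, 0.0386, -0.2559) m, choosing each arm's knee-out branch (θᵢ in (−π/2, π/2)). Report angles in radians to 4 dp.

θ₁ = 1.3962, θ₂ = -0.2617, θ₃ = 0.3490

arm 1 (φ=0.0°): x'=-0.1471, y'=0.0386
  A cos θ + B sin θ = C:  0.3571·cos θ + -0.2559·sin θ = -0.1900
  √(A²+B²)=0.4393;  θ1 = -0.6218+2.0180 ≈ 1.3962
rotate P by −φ2: (0.1070, 0.1081, -0.2559)
  A cos θ + B sin θ = C:  0.1030·cos θ + -0.2559·sin θ = 0.1657
  θ2 = atan2(B,A) + arccos(C/0.2759) = -0.2617
rotate P by −φ3: (0.0401, -0.1467, -0.2559)
  A=0.1699, B=-0.2559, C=(l²−L²−A²−y'²−z²)/(2L)=0.0721
  √(A²+B²)=0.3072;  θ3 = -0.9847+1.3338 ≈ 0.3490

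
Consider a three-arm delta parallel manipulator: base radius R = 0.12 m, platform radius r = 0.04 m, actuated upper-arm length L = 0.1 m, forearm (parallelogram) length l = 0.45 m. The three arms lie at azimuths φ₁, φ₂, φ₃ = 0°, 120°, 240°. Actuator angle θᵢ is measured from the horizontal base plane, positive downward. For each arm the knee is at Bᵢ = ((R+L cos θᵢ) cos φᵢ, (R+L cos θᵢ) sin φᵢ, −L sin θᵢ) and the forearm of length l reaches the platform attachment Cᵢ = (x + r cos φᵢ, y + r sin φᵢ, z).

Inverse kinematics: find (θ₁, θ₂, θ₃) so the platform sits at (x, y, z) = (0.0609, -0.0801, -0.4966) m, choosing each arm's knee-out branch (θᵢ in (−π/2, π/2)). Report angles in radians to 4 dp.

arm 1 (φ=0.0°): x'=0.0609, y'=-0.0801
  A=0.0191, B=-0.4966, C=(l²−L²−A²−y'²−z²)/(2L)=-0.3045
  θ1 = atan2(B,A) + arccos(C/0.4970) = 0.6978
rotate P by −φ2: (-0.0998, -0.0127, -0.4966)
  A cos θ + B sin θ = C:  0.1798·cos θ + -0.4966·sin θ = -0.4330
  √(A²+B²)=0.5282;  θ2 = -1.2234+2.5320 ≈ 1.3087
φ3=240.0° → target in arm frame (0.0389, 0.0928)
  A cos θ + B sin θ = C:  0.0411·cos θ + -0.4966·sin θ = -0.3220
  √(A²+B²)=0.4983;  θ3 = -1.4883+2.2735 ≈ 0.7853

θ₁ = 0.6978, θ₂ = 1.3087, θ₃ = 0.7853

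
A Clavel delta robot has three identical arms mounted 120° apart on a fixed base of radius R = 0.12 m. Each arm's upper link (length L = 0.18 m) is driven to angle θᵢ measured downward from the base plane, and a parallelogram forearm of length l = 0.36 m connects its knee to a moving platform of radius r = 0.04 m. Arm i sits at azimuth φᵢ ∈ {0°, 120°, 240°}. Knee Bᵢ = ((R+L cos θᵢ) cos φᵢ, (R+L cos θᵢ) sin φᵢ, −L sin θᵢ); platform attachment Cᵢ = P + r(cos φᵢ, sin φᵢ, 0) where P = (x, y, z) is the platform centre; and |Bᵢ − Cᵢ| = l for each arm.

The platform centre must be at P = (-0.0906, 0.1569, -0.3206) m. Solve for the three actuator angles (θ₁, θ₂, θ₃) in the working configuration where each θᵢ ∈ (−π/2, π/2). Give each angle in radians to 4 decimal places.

φ1=0.0° → target in arm frame (-0.0906, 0.1569)
  e−x'=0.1706;  (l²−L²−(e−x')²−y'²−z²)/2L = -0.1647
  √(A²+B²)=0.3632;  θ1 = -1.0818+2.0416 ≈ 0.9598
rotate P by −φ2: (0.1812, 0.0000, -0.3206)
  A cos θ + B sin θ = C:  -0.1012·cos θ + -0.3206·sin θ = -0.0439
  √(A²+B²)=0.3362;  θ2 = -1.8765+1.7019 ≈ -0.1746
φ3=240.0° → target in arm frame (-0.0906, -0.1569)
  A=0.1706, B=-0.3206, C=(l²−L²−A²−y'²−z²)/(2L)=-0.1647
  γ=atan2(-0.3206,0.1706)=-1.0818;  ψ=arccos(-0.4536)=2.0416;  θ3=γ+ψ≈0.9598

θ₁ = 0.9598, θ₂ = -0.1746, θ₃ = 0.9598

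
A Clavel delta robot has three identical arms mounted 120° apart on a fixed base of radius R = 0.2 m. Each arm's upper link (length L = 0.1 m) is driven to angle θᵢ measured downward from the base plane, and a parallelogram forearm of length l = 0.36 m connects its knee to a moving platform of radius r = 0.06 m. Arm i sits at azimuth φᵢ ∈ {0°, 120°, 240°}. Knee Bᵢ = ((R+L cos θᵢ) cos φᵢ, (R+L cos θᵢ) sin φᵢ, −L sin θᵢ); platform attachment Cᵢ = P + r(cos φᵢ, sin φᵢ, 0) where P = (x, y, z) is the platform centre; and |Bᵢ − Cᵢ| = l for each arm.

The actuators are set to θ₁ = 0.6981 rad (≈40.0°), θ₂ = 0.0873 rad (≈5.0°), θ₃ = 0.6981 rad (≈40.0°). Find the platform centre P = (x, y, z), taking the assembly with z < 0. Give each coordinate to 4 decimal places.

φ1=0.0°: virtual centre (0.2166, 0.0000, -0.0643), radius l
arm 2 at φ=120.0°: (R−r)+L cos θ2 = 0.2396;  S2 = (-0.1198, 0.2075, -0.0087)
arm 3 at φ=240.0°: (R−r)+L cos θ3 = 0.2166;  S3 = (-0.1083, -0.1876, -0.0643)
subtract pairs → two planes through P
linear system: -0.6728x+0.4150y = 0.0064−0.1111z; -0.6498x+-0.3752y = 0.0000−0.0000z
Cramer: x(z) = -0.0046+0.0798z;  y(z) = 0.0080-0.1383z
quadratic in z: (1.0255)z²+(0.0910)z+(-0.0765)=0, √Δ=0.5674 → z ∈ {-0.3210, 0.2323}; z = -0.3210 (taking z<0)
x = -0.0303, y = 0.0524

(-0.0303, 0.0524, -0.3210)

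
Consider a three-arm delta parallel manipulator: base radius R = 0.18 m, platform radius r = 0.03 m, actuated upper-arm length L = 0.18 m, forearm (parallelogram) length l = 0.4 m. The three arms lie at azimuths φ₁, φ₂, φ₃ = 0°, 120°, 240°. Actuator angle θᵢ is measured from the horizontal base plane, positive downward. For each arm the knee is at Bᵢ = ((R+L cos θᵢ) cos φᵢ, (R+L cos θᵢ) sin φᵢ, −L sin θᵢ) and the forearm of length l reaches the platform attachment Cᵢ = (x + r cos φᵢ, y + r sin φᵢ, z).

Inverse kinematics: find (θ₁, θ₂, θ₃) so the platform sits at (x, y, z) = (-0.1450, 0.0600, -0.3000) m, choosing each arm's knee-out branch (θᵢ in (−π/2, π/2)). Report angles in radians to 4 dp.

θ₁ = 1.1346, θ₂ = -0.1746, θ₃ = 0.4360

arm 1 (φ=0.0°): x'=-0.1450, y'=0.0600
  A=0.2950, B=-0.3000, C=(l²−L²−A²−y'²−z²)/(2L)=-0.1473
  θ1 = atan2(B,A) + arccos(C/0.4207) = 1.1346
arm 2 (φ=120.0°): x'=0.1245, y'=0.0956
  e−x'=0.0255;  (l²−L²−(e−x')²−y'²−z²)/2L = 0.0773
  √(A²+B²)=0.3011;  θ2 = -1.4859+1.3113 ≈ -0.1746
rotate P by −φ3: (0.0205, -0.1556, -0.3000)
  A=0.1295, B=-0.3000, C=(l²−L²−A²−y'²−z²)/(2L)=-0.0093
  γ=atan2(-0.3000,0.1295)=-1.1634;  ψ=arccos(-0.0286)=1.5994;  θ3=γ+ψ≈0.4360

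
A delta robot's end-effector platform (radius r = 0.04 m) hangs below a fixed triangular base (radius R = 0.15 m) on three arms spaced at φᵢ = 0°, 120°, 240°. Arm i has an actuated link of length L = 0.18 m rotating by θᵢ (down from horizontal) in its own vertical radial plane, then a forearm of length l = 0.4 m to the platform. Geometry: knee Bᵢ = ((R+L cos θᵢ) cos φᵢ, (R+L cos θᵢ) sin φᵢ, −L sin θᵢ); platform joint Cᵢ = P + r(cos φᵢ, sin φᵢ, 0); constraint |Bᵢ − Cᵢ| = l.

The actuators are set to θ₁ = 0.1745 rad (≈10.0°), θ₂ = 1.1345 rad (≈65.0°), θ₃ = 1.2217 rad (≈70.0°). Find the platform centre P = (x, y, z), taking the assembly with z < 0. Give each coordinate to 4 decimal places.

O1 = (0.2873·cos0.0°, 0.2873·sin0.0°, -0.0313) = (0.2873, 0.0000, -0.0313)
φ2=120.0°: virtual centre (-0.0930, 0.1611, -0.1631), radius l
arm 3 at φ=240.0°: (R−r)+L cos θ3 = 0.1716;  O3 = (-0.0858, -0.1486, -0.1691)
eliminate P² terms by subtracting sphere 1 from 2 and 3
linear system: -0.7606x+0.3223y = -0.0223−-0.2638z; -0.7461x+-0.2972y = -0.0255−-0.2758z
det = 0.4665;  x = 0.0318+-0.3586z,  y = 0.0059+-0.0278z
sphere 1 gives Az²+Bz+C=0 with A=1.1293, B=0.2454, C=-0.0937;  B²−4AC=0.4835;  roots -0.4165, 0.1992;  negative root z = -0.4165
x = 0.1811, y = 0.0175

(0.1811, 0.0175, -0.4165)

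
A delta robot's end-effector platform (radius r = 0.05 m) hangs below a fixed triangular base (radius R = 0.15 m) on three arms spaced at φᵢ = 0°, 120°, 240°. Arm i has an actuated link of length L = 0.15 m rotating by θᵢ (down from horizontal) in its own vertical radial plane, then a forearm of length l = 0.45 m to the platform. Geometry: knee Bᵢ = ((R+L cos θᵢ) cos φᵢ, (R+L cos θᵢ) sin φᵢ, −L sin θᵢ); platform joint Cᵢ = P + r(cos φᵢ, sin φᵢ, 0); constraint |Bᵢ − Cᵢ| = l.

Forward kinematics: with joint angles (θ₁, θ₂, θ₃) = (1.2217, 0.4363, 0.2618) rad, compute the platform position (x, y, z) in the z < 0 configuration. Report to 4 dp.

centre 1 = (0.1513·cos0.0°, 0.1513·sin0.0°, -0.1410) = (0.1513, 0.0000, -0.1410)
centre 2 = (0.2359·cos120.0°, 0.2359·sin120.0°, -0.0634) = (-0.1180, 0.2043, -0.0634)
centre 3 = (0.2449·cos240.0°, 0.2449·sin240.0°, -0.0388) = (-0.1224, -0.2121, -0.0388)
eliminate P² terms by subtracting sphere 1 from 2 and 3
[-0.5386 0.4087 0.1551]·P = 0.0169;  [-0.5475 -0.4242 0.2043]·P = 0.0187
det = 0.4522;  x = -0.0328+0.3301z,  y = -0.0018+0.0554z
into |P−centre ₁|² = l²: 1.1121z² + 0.1602z + -0.1487 = 0;  Δ = 0.6873;  z = -0.4447 or 0.3007 → z<0 root = -0.4447
x = -0.1796, y = -0.0265

(-0.1796, -0.0265, -0.4447)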